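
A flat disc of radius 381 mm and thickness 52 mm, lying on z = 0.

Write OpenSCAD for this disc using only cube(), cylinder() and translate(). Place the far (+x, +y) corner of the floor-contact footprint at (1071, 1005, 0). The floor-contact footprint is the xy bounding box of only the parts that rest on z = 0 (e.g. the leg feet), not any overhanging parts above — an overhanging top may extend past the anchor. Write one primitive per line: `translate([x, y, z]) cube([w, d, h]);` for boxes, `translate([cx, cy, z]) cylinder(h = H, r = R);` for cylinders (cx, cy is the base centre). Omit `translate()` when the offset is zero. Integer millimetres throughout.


translate([690, 624, 0]) cylinder(h = 52, r = 381);


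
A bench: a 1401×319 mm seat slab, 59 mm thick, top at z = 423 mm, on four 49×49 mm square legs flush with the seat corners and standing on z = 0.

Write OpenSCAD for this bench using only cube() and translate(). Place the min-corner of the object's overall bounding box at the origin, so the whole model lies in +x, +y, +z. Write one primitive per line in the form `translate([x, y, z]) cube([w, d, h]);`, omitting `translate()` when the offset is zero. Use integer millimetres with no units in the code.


translate([0, 0, 364]) cube([1401, 319, 59]);
cube([49, 49, 364]);
translate([0, 270, 0]) cube([49, 49, 364]);
translate([1352, 0, 0]) cube([49, 49, 364]);
translate([1352, 270, 0]) cube([49, 49, 364]);


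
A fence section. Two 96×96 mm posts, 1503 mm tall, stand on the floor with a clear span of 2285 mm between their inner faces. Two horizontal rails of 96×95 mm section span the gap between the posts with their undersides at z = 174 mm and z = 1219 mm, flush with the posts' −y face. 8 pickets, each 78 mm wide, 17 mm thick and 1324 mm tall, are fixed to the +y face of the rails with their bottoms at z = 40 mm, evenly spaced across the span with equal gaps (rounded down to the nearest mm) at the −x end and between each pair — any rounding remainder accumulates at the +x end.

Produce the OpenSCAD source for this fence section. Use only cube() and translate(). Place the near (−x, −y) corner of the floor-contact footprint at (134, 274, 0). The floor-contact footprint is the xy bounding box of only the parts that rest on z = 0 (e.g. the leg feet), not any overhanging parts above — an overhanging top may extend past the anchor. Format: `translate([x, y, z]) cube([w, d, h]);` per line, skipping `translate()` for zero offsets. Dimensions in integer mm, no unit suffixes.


translate([134, 274, 0]) cube([96, 96, 1503]);
translate([2515, 274, 0]) cube([96, 96, 1503]);
translate([230, 274, 174]) cube([2285, 96, 95]);
translate([230, 274, 1219]) cube([2285, 96, 95]);
translate([414, 370, 40]) cube([78, 17, 1324]);
translate([676, 370, 40]) cube([78, 17, 1324]);
translate([938, 370, 40]) cube([78, 17, 1324]);
translate([1200, 370, 40]) cube([78, 17, 1324]);
translate([1462, 370, 40]) cube([78, 17, 1324]);
translate([1724, 370, 40]) cube([78, 17, 1324]);
translate([1986, 370, 40]) cube([78, 17, 1324]);
translate([2248, 370, 40]) cube([78, 17, 1324]);


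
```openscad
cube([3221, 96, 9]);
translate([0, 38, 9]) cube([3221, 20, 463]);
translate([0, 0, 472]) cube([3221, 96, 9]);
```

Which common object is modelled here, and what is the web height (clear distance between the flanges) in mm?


An I-beam. The web height is 463 mm.

Two wide flanges with a thin centred web — an I-beam. Overall 481 mm minus two 9 mm flanges gives a web of 481 − 2·9 = 463 mm.


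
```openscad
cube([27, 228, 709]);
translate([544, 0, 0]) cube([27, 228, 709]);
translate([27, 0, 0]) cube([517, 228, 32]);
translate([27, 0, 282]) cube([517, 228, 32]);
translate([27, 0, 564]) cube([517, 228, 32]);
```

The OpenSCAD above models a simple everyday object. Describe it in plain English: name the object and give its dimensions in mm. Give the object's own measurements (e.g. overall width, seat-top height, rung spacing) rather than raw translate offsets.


An open bookshelf. Two side panels, each 27 mm thick, 228 mm deep and 709 mm tall, stand 571 mm apart (outside-to-outside). Between them sit 3 shelves, each 32 mm thick and 228 mm deep, spanning the full gap between the sides. The bottom shelf rests on the floor (its underside at z = 0) and the clear gap between one shelf's top and the next shelf's underside is 250 mm.


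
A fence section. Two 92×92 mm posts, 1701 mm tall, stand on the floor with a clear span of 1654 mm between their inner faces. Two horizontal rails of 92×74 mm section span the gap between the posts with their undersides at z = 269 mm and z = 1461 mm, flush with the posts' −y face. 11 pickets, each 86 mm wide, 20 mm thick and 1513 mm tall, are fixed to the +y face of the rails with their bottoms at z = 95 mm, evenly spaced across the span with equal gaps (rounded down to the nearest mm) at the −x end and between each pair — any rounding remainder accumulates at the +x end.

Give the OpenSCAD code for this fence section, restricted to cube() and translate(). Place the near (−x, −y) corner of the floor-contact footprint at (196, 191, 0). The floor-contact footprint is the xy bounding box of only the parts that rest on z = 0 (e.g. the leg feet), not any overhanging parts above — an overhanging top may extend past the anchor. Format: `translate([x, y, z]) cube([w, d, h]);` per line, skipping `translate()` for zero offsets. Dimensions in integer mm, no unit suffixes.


translate([196, 191, 0]) cube([92, 92, 1701]);
translate([1942, 191, 0]) cube([92, 92, 1701]);
translate([288, 191, 269]) cube([1654, 92, 74]);
translate([288, 191, 1461]) cube([1654, 92, 74]);
translate([347, 283, 95]) cube([86, 20, 1513]);
translate([492, 283, 95]) cube([86, 20, 1513]);
translate([637, 283, 95]) cube([86, 20, 1513]);
translate([782, 283, 95]) cube([86, 20, 1513]);
translate([927, 283, 95]) cube([86, 20, 1513]);
translate([1072, 283, 95]) cube([86, 20, 1513]);
translate([1217, 283, 95]) cube([86, 20, 1513]);
translate([1362, 283, 95]) cube([86, 20, 1513]);
translate([1507, 283, 95]) cube([86, 20, 1513]);
translate([1652, 283, 95]) cube([86, 20, 1513]);
translate([1797, 283, 95]) cube([86, 20, 1513]);


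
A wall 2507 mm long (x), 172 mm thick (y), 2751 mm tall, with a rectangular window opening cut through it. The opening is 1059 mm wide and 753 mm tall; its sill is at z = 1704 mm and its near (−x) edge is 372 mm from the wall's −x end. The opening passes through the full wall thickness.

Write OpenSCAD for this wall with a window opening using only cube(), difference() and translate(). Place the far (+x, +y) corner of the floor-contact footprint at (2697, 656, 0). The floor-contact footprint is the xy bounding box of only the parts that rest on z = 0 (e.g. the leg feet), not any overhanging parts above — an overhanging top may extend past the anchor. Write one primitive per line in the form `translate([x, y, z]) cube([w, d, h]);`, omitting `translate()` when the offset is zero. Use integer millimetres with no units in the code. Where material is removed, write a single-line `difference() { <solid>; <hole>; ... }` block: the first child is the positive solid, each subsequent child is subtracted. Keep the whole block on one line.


difference() { translate([190, 484, 0]) cube([2507, 172, 2751]); translate([562, 484, 1704]) cube([1059, 172, 753]); }


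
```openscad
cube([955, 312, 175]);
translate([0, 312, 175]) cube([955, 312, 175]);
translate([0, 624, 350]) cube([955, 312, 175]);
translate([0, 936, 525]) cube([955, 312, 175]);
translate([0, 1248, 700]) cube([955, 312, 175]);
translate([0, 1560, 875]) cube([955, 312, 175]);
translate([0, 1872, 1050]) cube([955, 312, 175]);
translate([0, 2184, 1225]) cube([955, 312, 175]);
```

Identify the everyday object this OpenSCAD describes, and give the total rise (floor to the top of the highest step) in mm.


A staircase. The total rise is 1400 mm.

8 identical blocks, each offset up and back from the previous — a staircase. Each step is 175 mm tall and there are 8 of them, so the total rise is 8 × 175 = 1400 mm.


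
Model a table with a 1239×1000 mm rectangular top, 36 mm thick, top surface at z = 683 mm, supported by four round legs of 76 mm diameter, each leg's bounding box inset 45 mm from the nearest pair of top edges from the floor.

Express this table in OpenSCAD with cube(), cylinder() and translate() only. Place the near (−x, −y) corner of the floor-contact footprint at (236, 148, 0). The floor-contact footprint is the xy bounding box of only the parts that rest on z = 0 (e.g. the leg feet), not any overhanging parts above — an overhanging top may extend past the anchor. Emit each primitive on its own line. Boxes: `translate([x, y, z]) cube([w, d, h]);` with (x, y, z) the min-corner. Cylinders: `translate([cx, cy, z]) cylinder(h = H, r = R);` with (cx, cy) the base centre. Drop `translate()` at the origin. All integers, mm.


translate([191, 103, 647]) cube([1239, 1000, 36]);
translate([274, 186, 0]) cylinder(h = 647, r = 38);
translate([1347, 186, 0]) cylinder(h = 647, r = 38);
translate([274, 1020, 0]) cylinder(h = 647, r = 38);
translate([1347, 1020, 0]) cylinder(h = 647, r = 38);


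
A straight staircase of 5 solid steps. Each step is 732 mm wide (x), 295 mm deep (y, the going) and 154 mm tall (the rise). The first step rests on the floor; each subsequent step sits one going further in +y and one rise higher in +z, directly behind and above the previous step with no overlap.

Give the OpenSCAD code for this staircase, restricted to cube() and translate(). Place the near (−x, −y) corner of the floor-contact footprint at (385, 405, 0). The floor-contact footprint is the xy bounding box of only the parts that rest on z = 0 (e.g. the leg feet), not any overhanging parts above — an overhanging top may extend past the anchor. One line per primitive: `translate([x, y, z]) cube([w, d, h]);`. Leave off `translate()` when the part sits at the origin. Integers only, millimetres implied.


translate([385, 405, 0]) cube([732, 295, 154]);
translate([385, 700, 154]) cube([732, 295, 154]);
translate([385, 995, 308]) cube([732, 295, 154]);
translate([385, 1290, 462]) cube([732, 295, 154]);
translate([385, 1585, 616]) cube([732, 295, 154]);


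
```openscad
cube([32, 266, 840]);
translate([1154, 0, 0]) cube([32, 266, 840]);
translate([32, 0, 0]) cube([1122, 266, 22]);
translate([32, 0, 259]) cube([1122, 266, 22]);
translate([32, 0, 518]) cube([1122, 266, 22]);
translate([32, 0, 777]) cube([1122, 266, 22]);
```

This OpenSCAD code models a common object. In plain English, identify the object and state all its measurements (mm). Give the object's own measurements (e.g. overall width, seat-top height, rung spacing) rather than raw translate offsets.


An open bookshelf. Two side panels, each 32 mm thick, 266 mm deep and 840 mm tall, stand 1186 mm apart (outside-to-outside). Between them sit 4 shelves, each 22 mm thick and 266 mm deep, spanning the full gap between the sides. The bottom shelf rests on the floor (its underside at z = 0) and the clear gap between one shelf's top and the next shelf's underside is 237 mm.


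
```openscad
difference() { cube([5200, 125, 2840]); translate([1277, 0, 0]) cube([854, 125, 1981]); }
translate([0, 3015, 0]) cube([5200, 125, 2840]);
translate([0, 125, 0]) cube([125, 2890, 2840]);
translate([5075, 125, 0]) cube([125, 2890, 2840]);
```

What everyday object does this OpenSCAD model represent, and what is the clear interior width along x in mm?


A single room. The interior width is 4950 mm.

Four walls enclosing a rectangle with a door in the front wall — a room. Outside width 5200 minus two 125 mm walls gives 4950 mm.


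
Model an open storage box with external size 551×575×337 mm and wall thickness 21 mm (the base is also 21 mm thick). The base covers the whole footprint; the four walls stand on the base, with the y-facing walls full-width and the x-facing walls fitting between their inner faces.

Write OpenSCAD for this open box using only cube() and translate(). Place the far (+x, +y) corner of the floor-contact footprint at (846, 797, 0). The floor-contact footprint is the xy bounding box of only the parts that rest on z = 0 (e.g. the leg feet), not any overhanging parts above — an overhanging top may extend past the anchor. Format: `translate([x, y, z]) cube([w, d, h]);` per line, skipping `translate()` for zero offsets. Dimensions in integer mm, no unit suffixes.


translate([295, 222, 0]) cube([551, 575, 21]);
translate([295, 222, 21]) cube([551, 21, 316]);
translate([295, 776, 21]) cube([551, 21, 316]);
translate([295, 243, 21]) cube([21, 533, 316]);
translate([825, 243, 21]) cube([21, 533, 316]);


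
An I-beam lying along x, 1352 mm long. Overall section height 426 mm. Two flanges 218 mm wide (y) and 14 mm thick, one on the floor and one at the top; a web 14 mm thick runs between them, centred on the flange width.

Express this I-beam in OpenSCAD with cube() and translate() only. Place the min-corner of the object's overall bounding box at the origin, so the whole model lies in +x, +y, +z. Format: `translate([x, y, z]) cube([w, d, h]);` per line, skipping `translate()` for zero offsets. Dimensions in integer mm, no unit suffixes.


cube([1352, 218, 14]);
translate([0, 102, 14]) cube([1352, 14, 398]);
translate([0, 0, 412]) cube([1352, 218, 14]);


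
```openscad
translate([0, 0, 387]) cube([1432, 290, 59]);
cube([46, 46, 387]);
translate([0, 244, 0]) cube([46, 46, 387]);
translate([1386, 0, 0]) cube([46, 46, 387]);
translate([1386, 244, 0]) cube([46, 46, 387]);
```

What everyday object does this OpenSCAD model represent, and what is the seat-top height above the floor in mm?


A bench. The seat-top height is 446 mm.

A long slab on four corner posts — a bench. The slab sits at z = 387 with thickness 59, so the top is 387 + 59 = 446 mm.


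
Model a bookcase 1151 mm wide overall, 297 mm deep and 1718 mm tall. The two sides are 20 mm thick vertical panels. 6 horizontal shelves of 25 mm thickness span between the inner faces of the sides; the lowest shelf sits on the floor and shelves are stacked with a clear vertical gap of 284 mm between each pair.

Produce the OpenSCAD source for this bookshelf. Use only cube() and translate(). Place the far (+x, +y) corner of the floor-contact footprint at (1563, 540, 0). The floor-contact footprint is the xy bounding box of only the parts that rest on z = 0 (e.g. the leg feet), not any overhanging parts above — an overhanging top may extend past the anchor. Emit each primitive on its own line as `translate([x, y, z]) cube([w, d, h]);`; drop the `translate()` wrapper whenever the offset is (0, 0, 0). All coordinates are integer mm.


translate([412, 243, 0]) cube([20, 297, 1718]);
translate([1543, 243, 0]) cube([20, 297, 1718]);
translate([432, 243, 0]) cube([1111, 297, 25]);
translate([432, 243, 309]) cube([1111, 297, 25]);
translate([432, 243, 618]) cube([1111, 297, 25]);
translate([432, 243, 927]) cube([1111, 297, 25]);
translate([432, 243, 1236]) cube([1111, 297, 25]);
translate([432, 243, 1545]) cube([1111, 297, 25]);


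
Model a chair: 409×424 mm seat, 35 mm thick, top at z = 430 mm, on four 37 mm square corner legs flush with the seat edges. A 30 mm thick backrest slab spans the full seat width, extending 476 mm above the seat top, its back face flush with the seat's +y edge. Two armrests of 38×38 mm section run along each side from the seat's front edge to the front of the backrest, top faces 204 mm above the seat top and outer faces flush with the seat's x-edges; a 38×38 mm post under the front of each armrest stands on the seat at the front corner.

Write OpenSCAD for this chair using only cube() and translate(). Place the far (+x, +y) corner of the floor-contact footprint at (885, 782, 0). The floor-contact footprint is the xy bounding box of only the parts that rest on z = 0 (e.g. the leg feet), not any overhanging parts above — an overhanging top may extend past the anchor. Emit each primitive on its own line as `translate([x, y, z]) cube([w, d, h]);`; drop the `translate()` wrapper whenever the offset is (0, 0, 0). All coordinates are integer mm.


// leg_h = 430 - 35 = 395
// arm post h = 204 - 38 = 166
translate([476, 358, 395]) cube([409, 424, 35]);
translate([476, 358, 0]) cube([37, 37, 395]);
translate([848, 358, 0]) cube([37, 37, 395]);
translate([476, 745, 0]) cube([37, 37, 395]);
translate([848, 745, 0]) cube([37, 37, 395]);
translate([476, 752, 430]) cube([409, 30, 476]);
translate([476, 358, 596]) cube([38, 394, 38]);
translate([847, 358, 596]) cube([38, 394, 38]);
translate([476, 358, 430]) cube([38, 38, 166]);
translate([847, 358, 430]) cube([38, 38, 166]);


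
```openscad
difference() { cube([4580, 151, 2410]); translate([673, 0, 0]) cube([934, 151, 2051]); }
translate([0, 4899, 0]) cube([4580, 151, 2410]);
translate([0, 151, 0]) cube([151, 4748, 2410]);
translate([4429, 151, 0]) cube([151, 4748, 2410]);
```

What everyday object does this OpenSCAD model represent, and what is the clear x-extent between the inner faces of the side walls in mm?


A single room. The interior width is 4278 mm.

Four walls enclosing a rectangle with a door in the front wall — a room. Outside width 4580 minus two 151 mm walls gives 4278 mm.


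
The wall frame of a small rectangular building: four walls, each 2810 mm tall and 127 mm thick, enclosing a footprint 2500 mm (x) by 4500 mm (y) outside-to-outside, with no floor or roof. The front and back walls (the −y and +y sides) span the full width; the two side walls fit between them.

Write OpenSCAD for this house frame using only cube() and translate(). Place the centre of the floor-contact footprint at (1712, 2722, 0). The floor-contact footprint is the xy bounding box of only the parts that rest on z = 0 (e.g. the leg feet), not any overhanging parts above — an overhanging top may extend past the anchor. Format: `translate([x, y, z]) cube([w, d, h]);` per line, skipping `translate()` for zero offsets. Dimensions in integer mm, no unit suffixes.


translate([462, 472, 0]) cube([2500, 127, 2810]);
translate([462, 4845, 0]) cube([2500, 127, 2810]);
translate([462, 599, 0]) cube([127, 4246, 2810]);
translate([2835, 599, 0]) cube([127, 4246, 2810]);


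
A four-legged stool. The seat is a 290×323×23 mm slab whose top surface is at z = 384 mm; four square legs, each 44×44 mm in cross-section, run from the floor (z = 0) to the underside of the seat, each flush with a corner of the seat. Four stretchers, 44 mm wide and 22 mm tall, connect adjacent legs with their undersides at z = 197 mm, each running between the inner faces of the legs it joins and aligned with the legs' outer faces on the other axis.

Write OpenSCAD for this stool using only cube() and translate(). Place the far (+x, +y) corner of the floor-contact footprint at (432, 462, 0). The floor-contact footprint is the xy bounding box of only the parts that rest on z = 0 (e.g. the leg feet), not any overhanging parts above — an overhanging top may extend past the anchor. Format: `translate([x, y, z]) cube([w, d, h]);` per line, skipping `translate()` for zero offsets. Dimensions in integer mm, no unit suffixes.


translate([142, 139, 361]) cube([290, 323, 23]);
translate([142, 139, 0]) cube([44, 44, 361]);
translate([388, 139, 0]) cube([44, 44, 361]);
translate([142, 418, 0]) cube([44, 44, 361]);
translate([388, 418, 0]) cube([44, 44, 361]);
translate([186, 139, 197]) cube([202, 44, 22]);
translate([186, 418, 197]) cube([202, 44, 22]);
translate([142, 183, 197]) cube([44, 235, 22]);
translate([388, 183, 197]) cube([44, 235, 22]);


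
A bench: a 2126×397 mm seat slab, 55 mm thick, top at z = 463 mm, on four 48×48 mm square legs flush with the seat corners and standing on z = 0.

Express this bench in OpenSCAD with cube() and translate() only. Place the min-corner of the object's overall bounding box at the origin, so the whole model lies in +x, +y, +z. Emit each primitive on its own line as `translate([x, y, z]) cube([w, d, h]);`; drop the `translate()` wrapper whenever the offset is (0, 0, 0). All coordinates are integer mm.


// leg_h = 463 − 55 = 408
translate([0, 0, 408]) cube([2126, 397, 55]);
cube([48, 48, 408]);
translate([0, 349, 0]) cube([48, 48, 408]);
translate([2078, 0, 0]) cube([48, 48, 408]);
translate([2078, 349, 0]) cube([48, 48, 408]);


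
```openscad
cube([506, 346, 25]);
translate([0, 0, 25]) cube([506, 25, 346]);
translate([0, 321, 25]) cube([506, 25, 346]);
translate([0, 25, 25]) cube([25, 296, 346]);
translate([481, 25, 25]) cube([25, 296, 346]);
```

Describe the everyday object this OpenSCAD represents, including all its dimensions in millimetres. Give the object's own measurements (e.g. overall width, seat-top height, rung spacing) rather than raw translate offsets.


An open-topped rectangular box: outside dimensions 506×346×371 mm, with a uniform wall and base thickness of 25 mm. The base is a full 506×346 slab on the floor; four walls sit on top of the base. The front and back walls (the −y and +y sides) span the full width; the two side walls fit between them.


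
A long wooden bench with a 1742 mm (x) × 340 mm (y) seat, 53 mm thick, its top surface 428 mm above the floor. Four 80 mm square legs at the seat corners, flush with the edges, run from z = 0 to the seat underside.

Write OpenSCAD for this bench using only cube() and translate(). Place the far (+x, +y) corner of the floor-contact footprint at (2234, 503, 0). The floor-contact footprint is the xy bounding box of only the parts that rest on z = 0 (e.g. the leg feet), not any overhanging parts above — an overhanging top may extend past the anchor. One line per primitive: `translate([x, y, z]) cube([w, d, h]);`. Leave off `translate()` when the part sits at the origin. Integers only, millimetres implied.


// leg_h = 428 − 53 = 375
translate([492, 163, 375]) cube([1742, 340, 53]);
translate([492, 163, 0]) cube([80, 80, 375]);
translate([492, 423, 0]) cube([80, 80, 375]);
translate([2154, 163, 0]) cube([80, 80, 375]);
translate([2154, 423, 0]) cube([80, 80, 375]);


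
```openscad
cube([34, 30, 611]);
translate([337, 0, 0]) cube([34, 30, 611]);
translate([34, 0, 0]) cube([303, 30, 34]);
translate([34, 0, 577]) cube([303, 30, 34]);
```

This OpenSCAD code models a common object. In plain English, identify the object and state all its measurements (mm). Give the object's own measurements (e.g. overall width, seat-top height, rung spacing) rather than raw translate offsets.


A rectangular picture frame lying in the x–z plane (depth along y). The opening is 303 mm wide (x) by 543 mm tall (z), surrounded by a border 34 mm wide on all four sides. The frame is 30 mm deep and is made of two full-height vertical stiles with two horizontal rails fitted between them.


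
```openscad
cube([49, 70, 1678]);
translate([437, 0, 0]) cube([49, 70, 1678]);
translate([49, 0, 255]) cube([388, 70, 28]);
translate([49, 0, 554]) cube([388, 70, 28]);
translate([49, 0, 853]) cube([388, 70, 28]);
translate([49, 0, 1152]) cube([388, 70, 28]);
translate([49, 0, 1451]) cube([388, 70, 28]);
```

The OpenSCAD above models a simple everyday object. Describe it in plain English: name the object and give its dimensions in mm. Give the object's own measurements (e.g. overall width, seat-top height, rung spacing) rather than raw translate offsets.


A straight ladder. Two 49×70 mm vertical rails, 1678 mm tall, stand 486 mm apart (outside-to-outside) with their front faces coplanar on the −y side. 5 rungs, each 70 mm deep and 28 mm tall, span between the inner faces of the rails, front faces flush with the rails. The lowest rung's underside is at z = 255 mm and rungs are spaced 299 mm apart (underside to underside).


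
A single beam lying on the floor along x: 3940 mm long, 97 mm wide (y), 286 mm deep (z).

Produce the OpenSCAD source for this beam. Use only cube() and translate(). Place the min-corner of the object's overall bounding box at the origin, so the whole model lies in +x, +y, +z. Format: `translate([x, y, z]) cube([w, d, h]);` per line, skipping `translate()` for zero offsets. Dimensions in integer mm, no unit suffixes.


cube([3940, 97, 286]);


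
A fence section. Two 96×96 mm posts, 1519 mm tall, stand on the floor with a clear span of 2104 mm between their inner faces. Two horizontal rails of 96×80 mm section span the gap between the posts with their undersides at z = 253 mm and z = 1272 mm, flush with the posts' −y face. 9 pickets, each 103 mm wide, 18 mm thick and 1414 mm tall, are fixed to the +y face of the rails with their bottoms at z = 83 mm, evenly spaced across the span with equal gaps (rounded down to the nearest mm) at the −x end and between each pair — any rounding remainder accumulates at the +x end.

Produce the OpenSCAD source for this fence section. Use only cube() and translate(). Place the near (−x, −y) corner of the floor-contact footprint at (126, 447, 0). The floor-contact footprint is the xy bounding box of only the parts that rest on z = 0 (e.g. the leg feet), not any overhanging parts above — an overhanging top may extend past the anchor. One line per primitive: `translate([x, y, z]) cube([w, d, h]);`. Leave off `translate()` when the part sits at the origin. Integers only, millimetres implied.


translate([126, 447, 0]) cube([96, 96, 1519]);
translate([2326, 447, 0]) cube([96, 96, 1519]);
translate([222, 447, 253]) cube([2104, 96, 80]);
translate([222, 447, 1272]) cube([2104, 96, 80]);
translate([339, 543, 83]) cube([103, 18, 1414]);
translate([559, 543, 83]) cube([103, 18, 1414]);
translate([779, 543, 83]) cube([103, 18, 1414]);
translate([999, 543, 83]) cube([103, 18, 1414]);
translate([1219, 543, 83]) cube([103, 18, 1414]);
translate([1439, 543, 83]) cube([103, 18, 1414]);
translate([1659, 543, 83]) cube([103, 18, 1414]);
translate([1879, 543, 83]) cube([103, 18, 1414]);
translate([2099, 543, 83]) cube([103, 18, 1414]);


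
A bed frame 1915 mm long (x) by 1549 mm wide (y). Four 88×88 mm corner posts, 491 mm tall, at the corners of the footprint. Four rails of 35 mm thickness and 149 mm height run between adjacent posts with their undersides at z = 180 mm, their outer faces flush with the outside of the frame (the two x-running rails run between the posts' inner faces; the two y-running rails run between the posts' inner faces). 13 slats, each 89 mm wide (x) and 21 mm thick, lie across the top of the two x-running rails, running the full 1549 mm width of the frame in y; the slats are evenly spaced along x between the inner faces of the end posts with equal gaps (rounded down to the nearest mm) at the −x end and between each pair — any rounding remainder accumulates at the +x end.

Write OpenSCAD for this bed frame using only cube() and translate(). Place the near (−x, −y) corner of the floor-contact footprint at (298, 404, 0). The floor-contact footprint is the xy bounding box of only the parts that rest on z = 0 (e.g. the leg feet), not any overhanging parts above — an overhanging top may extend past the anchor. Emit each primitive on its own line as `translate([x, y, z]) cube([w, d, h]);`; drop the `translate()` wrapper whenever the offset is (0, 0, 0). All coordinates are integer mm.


translate([298, 404, 0]) cube([88, 88, 491]);
translate([298, 1865, 0]) cube([88, 88, 491]);
translate([2125, 404, 0]) cube([88, 88, 491]);
translate([2125, 1865, 0]) cube([88, 88, 491]);
translate([386, 404, 180]) cube([1739, 35, 149]);
translate([386, 1918, 180]) cube([1739, 35, 149]);
translate([298, 492, 180]) cube([35, 1373, 149]);
translate([2178, 492, 180]) cube([35, 1373, 149]);
translate([427, 404, 329]) cube([89, 1549, 21]);
translate([557, 404, 329]) cube([89, 1549, 21]);
translate([687, 404, 329]) cube([89, 1549, 21]);
translate([817, 404, 329]) cube([89, 1549, 21]);
translate([947, 404, 329]) cube([89, 1549, 21]);
translate([1077, 404, 329]) cube([89, 1549, 21]);
translate([1207, 404, 329]) cube([89, 1549, 21]);
translate([1337, 404, 329]) cube([89, 1549, 21]);
translate([1467, 404, 329]) cube([89, 1549, 21]);
translate([1597, 404, 329]) cube([89, 1549, 21]);
translate([1727, 404, 329]) cube([89, 1549, 21]);
translate([1857, 404, 329]) cube([89, 1549, 21]);
translate([1987, 404, 329]) cube([89, 1549, 21]);


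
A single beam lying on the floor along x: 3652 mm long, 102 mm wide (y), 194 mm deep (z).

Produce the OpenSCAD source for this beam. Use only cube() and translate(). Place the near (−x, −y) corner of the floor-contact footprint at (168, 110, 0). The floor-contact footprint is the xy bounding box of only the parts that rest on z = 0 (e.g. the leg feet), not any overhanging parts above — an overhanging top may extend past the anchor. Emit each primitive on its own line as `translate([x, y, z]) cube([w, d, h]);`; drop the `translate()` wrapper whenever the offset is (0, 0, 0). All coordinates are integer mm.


translate([168, 110, 0]) cube([3652, 102, 194]);


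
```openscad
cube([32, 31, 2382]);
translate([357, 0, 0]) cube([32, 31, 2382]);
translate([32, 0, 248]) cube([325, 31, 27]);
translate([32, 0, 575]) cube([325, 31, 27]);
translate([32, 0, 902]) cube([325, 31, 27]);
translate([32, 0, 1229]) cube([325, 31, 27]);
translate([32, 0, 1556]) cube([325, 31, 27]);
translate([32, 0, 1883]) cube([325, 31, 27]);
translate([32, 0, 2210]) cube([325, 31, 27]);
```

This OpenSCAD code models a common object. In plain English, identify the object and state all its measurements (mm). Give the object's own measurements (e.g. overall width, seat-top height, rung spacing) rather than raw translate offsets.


A straight ladder. Two 32×31 mm vertical rails, 2382 mm tall, stand 389 mm apart (outside-to-outside) with their front faces coplanar on the −y side. 7 rungs, each 31 mm deep and 27 mm tall, span between the inner faces of the rails, front faces flush with the rails. The lowest rung's underside is at z = 248 mm and rungs are spaced 327 mm apart (underside to underside).


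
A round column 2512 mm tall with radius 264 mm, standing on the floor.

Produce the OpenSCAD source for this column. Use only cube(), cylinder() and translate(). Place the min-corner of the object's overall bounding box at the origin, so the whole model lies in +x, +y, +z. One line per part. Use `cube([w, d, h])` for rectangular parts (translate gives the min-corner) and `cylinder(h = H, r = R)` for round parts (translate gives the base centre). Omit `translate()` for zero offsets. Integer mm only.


translate([264, 264, 0]) cylinder(h = 2512, r = 264);


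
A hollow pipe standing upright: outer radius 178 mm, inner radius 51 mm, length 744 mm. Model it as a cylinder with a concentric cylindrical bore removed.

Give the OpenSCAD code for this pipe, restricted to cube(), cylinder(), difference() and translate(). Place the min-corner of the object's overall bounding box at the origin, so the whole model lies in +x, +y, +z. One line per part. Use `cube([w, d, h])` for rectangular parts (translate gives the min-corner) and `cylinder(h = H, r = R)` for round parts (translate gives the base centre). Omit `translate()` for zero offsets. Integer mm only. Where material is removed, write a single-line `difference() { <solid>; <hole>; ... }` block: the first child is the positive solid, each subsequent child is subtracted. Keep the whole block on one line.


difference() { translate([178, 178, 0]) cylinder(h = 744, r = 178); translate([178, 178, 0]) cylinder(h = 744, r = 51); }


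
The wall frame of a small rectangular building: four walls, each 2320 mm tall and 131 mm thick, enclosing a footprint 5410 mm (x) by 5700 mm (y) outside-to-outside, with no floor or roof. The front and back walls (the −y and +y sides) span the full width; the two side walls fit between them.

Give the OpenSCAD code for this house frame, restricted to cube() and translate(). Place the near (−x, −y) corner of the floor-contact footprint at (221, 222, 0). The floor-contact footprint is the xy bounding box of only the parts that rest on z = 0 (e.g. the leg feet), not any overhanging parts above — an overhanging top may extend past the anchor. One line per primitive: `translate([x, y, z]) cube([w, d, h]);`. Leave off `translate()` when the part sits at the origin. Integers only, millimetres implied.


translate([221, 222, 0]) cube([5410, 131, 2320]);
translate([221, 5791, 0]) cube([5410, 131, 2320]);
translate([221, 353, 0]) cube([131, 5438, 2320]);
translate([5500, 353, 0]) cube([131, 5438, 2320]);


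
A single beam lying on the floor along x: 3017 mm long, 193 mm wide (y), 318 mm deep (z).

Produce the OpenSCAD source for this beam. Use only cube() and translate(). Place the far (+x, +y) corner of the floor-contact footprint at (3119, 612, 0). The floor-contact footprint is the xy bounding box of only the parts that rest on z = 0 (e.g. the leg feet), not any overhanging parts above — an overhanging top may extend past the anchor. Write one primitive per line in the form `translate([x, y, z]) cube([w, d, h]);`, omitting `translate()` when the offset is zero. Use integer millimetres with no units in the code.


translate([102, 419, 0]) cube([3017, 193, 318]);


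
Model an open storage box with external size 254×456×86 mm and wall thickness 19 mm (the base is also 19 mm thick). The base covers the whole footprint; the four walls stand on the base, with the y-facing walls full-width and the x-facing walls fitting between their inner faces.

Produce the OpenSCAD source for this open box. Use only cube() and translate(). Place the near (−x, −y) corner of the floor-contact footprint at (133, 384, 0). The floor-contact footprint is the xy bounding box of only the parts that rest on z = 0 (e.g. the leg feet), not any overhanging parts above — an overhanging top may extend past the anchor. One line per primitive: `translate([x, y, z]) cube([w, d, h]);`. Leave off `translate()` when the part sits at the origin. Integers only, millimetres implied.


translate([133, 384, 0]) cube([254, 456, 19]);
translate([133, 384, 19]) cube([254, 19, 67]);
translate([133, 821, 19]) cube([254, 19, 67]);
translate([133, 403, 19]) cube([19, 418, 67]);
translate([368, 403, 19]) cube([19, 418, 67]);


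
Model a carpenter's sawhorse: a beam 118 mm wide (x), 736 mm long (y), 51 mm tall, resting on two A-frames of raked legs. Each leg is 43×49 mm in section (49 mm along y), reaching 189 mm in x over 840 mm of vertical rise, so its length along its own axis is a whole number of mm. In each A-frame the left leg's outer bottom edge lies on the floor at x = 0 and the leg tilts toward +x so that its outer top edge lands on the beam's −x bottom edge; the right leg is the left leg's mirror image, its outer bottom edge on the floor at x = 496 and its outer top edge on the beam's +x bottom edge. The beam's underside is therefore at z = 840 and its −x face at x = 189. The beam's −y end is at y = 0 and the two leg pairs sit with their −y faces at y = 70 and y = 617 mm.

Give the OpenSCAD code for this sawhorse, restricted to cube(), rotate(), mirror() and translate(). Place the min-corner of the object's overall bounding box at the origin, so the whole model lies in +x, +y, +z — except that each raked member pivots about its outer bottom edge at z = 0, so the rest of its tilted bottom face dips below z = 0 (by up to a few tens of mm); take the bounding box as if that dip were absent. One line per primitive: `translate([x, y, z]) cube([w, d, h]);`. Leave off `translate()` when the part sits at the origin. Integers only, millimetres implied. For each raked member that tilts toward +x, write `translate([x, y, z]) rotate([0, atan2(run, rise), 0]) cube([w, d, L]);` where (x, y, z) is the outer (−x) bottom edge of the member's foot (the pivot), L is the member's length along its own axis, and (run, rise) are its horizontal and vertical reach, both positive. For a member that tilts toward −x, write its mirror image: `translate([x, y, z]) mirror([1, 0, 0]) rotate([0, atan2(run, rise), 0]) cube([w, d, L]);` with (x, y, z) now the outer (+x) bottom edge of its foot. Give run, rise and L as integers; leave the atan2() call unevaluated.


translate([189, 0, 840]) cube([118, 736, 51]);
translate([0, 70, 0]) rotate([0, atan2(189, 840), 0]) cube([43, 49, 861]);
translate([496, 70, 0]) mirror([1, 0, 0]) rotate([0, atan2(189, 840), 0]) cube([43, 49, 861]);
translate([0, 617, 0]) rotate([0, atan2(189, 840), 0]) cube([43, 49, 861]);
translate([496, 617, 0]) mirror([1, 0, 0]) rotate([0, atan2(189, 840), 0]) cube([43, 49, 861]);


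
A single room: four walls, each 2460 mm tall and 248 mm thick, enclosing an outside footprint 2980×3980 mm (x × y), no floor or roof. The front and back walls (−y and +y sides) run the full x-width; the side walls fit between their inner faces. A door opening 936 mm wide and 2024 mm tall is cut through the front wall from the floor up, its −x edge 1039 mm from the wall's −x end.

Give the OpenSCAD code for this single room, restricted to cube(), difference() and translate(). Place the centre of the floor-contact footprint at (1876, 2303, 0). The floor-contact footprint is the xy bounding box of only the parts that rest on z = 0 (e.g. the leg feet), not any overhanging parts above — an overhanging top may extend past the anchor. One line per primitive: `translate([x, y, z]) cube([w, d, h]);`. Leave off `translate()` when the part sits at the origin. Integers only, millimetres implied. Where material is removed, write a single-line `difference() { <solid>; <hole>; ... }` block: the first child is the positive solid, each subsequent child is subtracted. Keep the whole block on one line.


difference() { translate([386, 313, 0]) cube([2980, 248, 2460]); translate([1425, 313, 0]) cube([936, 248, 2024]); }
translate([386, 4045, 0]) cube([2980, 248, 2460]);
translate([386, 561, 0]) cube([248, 3484, 2460]);
translate([3118, 561, 0]) cube([248, 3484, 2460]);


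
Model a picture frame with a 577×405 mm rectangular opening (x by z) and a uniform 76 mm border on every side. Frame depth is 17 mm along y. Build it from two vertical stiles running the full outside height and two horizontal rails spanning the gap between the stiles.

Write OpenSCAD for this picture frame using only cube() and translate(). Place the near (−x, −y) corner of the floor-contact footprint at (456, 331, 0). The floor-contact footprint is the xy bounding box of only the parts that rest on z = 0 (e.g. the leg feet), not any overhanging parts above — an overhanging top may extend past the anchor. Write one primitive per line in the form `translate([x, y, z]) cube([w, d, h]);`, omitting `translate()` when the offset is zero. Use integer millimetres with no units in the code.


translate([456, 331, 0]) cube([76, 17, 557]);
translate([1109, 331, 0]) cube([76, 17, 557]);
translate([532, 331, 0]) cube([577, 17, 76]);
translate([532, 331, 481]) cube([577, 17, 76]);


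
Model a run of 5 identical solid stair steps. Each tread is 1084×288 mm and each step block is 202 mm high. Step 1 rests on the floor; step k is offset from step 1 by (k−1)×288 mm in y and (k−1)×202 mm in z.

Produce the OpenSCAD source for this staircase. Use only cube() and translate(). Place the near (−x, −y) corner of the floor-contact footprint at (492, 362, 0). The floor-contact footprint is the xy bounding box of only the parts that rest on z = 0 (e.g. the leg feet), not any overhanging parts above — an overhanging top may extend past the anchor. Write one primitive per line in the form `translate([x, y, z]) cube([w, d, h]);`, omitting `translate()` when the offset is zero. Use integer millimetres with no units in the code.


translate([492, 362, 0]) cube([1084, 288, 202]);
translate([492, 650, 202]) cube([1084, 288, 202]);
translate([492, 938, 404]) cube([1084, 288, 202]);
translate([492, 1226, 606]) cube([1084, 288, 202]);
translate([492, 1514, 808]) cube([1084, 288, 202]);


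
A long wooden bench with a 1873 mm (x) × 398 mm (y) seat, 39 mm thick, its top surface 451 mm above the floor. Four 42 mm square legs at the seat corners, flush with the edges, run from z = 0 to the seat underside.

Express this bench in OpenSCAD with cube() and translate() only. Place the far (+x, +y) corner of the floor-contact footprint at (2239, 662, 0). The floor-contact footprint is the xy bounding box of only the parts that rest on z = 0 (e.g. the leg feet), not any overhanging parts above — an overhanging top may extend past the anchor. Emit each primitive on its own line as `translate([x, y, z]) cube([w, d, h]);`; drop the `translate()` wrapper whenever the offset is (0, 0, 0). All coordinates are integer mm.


translate([366, 264, 412]) cube([1873, 398, 39]);
translate([366, 264, 0]) cube([42, 42, 412]);
translate([366, 620, 0]) cube([42, 42, 412]);
translate([2197, 264, 0]) cube([42, 42, 412]);
translate([2197, 620, 0]) cube([42, 42, 412]);
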